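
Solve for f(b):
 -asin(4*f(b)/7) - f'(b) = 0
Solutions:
 Integral(1/asin(4*_y/7), (_y, f(b))) = C1 - b


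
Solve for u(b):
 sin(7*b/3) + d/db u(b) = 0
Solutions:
 u(b) = C1 + 3*cos(7*b/3)/7


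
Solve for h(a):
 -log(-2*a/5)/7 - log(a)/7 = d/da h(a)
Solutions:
 h(a) = C1 - 2*a*log(a)/7 + a*(-log(2) + log(5) + 2 - I*pi)/7


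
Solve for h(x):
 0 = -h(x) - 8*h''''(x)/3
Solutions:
 h(x) = (C1*sin(2^(3/4)*3^(1/4)*x/4) + C2*cos(2^(3/4)*3^(1/4)*x/4))*exp(-2^(3/4)*3^(1/4)*x/4) + (C3*sin(2^(3/4)*3^(1/4)*x/4) + C4*cos(2^(3/4)*3^(1/4)*x/4))*exp(2^(3/4)*3^(1/4)*x/4)


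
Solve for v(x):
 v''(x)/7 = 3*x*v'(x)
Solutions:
 v(x) = C1 + C2*erfi(sqrt(42)*x/2)


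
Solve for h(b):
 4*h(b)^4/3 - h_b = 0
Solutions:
 h(b) = (-1/(C1 + 4*b))^(1/3)
 h(b) = (-1/(C1 + 4*b))^(1/3)*(-1 - sqrt(3)*I)/2
 h(b) = (-1/(C1 + 4*b))^(1/3)*(-1 + sqrt(3)*I)/2


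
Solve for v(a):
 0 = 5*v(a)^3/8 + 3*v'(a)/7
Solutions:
 v(a) = -2*sqrt(3)*sqrt(-1/(C1 - 35*a))
 v(a) = 2*sqrt(3)*sqrt(-1/(C1 - 35*a))


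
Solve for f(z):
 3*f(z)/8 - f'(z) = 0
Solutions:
 f(z) = C1*exp(3*z/8)


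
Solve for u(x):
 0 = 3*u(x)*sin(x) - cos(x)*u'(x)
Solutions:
 u(x) = C1/cos(x)^3


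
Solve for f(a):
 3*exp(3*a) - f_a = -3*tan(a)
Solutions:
 f(a) = C1 + exp(3*a) - 3*log(cos(a))


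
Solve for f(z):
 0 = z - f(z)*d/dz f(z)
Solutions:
 f(z) = -sqrt(C1 + z^2)
 f(z) = sqrt(C1 + z^2)


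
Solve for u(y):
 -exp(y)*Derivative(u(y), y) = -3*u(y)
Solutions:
 u(y) = C1*exp(-3*exp(-y))


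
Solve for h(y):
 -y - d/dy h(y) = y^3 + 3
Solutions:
 h(y) = C1 - y^4/4 - y^2/2 - 3*y


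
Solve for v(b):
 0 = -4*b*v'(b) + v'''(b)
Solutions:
 v(b) = C1 + Integral(C2*airyai(2^(2/3)*b) + C3*airybi(2^(2/3)*b), b)


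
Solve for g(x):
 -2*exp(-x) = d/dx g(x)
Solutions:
 g(x) = C1 + 2*exp(-x)


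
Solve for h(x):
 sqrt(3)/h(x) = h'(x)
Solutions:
 h(x) = -sqrt(C1 + 2*sqrt(3)*x)
 h(x) = sqrt(C1 + 2*sqrt(3)*x)


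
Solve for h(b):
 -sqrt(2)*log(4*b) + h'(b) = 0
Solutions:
 h(b) = C1 + sqrt(2)*b*log(b) - sqrt(2)*b + 2*sqrt(2)*b*log(2)


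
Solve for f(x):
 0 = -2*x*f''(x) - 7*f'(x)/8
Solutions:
 f(x) = C1 + C2*x^(9/16)


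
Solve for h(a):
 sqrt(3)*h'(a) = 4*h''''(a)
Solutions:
 h(a) = C1 + C4*exp(2^(1/3)*3^(1/6)*a/2) + (C2*sin(2^(1/3)*3^(2/3)*a/4) + C3*cos(2^(1/3)*3^(2/3)*a/4))*exp(-2^(1/3)*3^(1/6)*a/4)


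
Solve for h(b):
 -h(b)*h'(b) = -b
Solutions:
 h(b) = -sqrt(C1 + b^2)
 h(b) = sqrt(C1 + b^2)


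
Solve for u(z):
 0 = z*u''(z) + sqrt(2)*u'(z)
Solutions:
 u(z) = C1 + C2*z^(1 - sqrt(2))


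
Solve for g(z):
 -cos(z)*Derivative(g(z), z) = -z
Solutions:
 g(z) = C1 + Integral(z/cos(z), z)


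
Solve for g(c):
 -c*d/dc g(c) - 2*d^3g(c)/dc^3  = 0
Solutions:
 g(c) = C1 + Integral(C2*airyai(-2^(2/3)*c/2) + C3*airybi(-2^(2/3)*c/2), c)


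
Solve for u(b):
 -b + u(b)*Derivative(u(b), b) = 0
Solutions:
 u(b) = -sqrt(C1 + b^2)
 u(b) = sqrt(C1 + b^2)


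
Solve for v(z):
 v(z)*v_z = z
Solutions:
 v(z) = -sqrt(C1 + z^2)
 v(z) = sqrt(C1 + z^2)


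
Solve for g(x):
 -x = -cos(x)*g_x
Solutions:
 g(x) = C1 + Integral(x/cos(x), x)


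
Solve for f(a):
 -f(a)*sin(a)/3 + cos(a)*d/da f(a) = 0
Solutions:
 f(a) = C1/cos(a)^(1/3)


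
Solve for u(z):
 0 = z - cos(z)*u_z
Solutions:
 u(z) = C1 + Integral(z/cos(z), z)


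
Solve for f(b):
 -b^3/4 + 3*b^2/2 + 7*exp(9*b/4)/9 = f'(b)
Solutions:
 f(b) = C1 - b^4/16 + b^3/2 + 28*exp(9*b/4)/81


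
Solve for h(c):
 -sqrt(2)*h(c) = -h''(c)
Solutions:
 h(c) = C1*exp(-2^(1/4)*c) + C2*exp(2^(1/4)*c)


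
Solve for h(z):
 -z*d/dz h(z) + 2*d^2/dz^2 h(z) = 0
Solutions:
 h(z) = C1 + C2*erfi(z/2)


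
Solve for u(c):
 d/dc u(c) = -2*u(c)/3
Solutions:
 u(c) = C1*exp(-2*c/3)


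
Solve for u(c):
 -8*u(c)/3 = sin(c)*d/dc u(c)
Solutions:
 u(c) = C1*(cos(c) + 1)^(4/3)/(cos(c) - 1)^(4/3)


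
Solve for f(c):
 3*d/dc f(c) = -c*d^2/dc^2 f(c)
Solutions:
 f(c) = C1 + C2/c^2


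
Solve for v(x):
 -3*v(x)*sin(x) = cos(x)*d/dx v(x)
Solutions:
 v(x) = C1*cos(x)^3


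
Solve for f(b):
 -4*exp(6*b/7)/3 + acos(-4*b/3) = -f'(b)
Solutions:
 f(b) = C1 - b*acos(-4*b/3) - sqrt(9 - 16*b^2)/4 + 14*exp(6*b/7)/9


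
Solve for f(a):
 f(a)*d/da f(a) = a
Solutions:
 f(a) = -sqrt(C1 + a^2)
 f(a) = sqrt(C1 + a^2)


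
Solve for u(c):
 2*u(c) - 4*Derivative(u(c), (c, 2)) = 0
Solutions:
 u(c) = C1*exp(-sqrt(2)*c/2) + C2*exp(sqrt(2)*c/2)


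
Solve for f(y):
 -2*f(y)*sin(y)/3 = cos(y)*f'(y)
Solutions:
 f(y) = C1*cos(y)^(2/3)


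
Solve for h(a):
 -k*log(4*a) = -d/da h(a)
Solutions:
 h(a) = C1 + a*k*log(a) - a*k + a*k*log(4)


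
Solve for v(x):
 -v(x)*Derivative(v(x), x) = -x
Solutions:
 v(x) = -sqrt(C1 + x^2)
 v(x) = sqrt(C1 + x^2)


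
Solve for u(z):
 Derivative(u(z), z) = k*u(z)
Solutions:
 u(z) = C1*exp(k*z)


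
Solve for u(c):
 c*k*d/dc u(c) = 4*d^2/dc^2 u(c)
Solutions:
 u(c) = Piecewise((-sqrt(2)*sqrt(pi)*C1*erf(sqrt(2)*c*sqrt(-k)/4)/sqrt(-k) - C2, (k > 0) | (k < 0)), (-C1*c - C2, True))


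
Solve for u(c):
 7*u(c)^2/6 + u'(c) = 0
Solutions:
 u(c) = 6/(C1 + 7*c)


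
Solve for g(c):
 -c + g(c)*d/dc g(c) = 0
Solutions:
 g(c) = -sqrt(C1 + c^2)
 g(c) = sqrt(C1 + c^2)


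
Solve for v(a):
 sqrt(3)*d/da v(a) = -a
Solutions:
 v(a) = C1 - sqrt(3)*a^2/6


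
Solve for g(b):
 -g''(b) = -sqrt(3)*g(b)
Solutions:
 g(b) = C1*exp(-3^(1/4)*b) + C2*exp(3^(1/4)*b)


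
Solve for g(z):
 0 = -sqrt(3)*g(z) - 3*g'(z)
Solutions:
 g(z) = C1*exp(-sqrt(3)*z/3)


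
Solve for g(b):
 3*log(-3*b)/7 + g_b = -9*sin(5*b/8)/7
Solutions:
 g(b) = C1 - 3*b*log(-b)/7 - 3*b*log(3)/7 + 3*b/7 + 72*cos(5*b/8)/35


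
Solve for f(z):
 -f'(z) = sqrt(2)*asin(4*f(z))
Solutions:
 Integral(1/asin(4*_y), (_y, f(z))) = C1 - sqrt(2)*z


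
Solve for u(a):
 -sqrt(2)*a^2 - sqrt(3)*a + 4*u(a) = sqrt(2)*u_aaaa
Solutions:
 u(a) = C1*exp(-2^(3/8)*a) + C2*exp(2^(3/8)*a) + C3*sin(2^(3/8)*a) + C4*cos(2^(3/8)*a) + sqrt(2)*a^2/4 + sqrt(3)*a/4


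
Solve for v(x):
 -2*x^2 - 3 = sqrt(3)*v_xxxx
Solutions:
 v(x) = C1 + C2*x + C3*x^2 + C4*x^3 - sqrt(3)*x^6/540 - sqrt(3)*x^4/24


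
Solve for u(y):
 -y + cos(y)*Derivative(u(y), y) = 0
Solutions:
 u(y) = C1 + Integral(y/cos(y), y)


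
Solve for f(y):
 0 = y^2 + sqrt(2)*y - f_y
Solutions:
 f(y) = C1 + y^3/3 + sqrt(2)*y^2/2


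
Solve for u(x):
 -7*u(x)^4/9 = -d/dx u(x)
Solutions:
 u(x) = 3^(1/3)*(-1/(C1 + 7*x))^(1/3)
 u(x) = (-1/(C1 + 7*x))^(1/3)*(-3^(1/3) - 3^(5/6)*I)/2
 u(x) = (-1/(C1 + 7*x))^(1/3)*(-3^(1/3) + 3^(5/6)*I)/2


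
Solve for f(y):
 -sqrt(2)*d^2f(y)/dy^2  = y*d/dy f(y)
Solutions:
 f(y) = C1 + C2*erf(2^(1/4)*y/2)


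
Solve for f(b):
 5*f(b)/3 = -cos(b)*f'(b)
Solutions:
 f(b) = C1*(sin(b) - 1)^(5/6)/(sin(b) + 1)^(5/6)


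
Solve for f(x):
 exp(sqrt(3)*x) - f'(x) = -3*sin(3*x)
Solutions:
 f(x) = C1 + sqrt(3)*exp(sqrt(3)*x)/3 - cos(3*x)


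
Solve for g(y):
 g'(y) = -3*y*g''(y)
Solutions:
 g(y) = C1 + C2*y^(2/3)


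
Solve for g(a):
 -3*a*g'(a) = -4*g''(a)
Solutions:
 g(a) = C1 + C2*erfi(sqrt(6)*a/4)


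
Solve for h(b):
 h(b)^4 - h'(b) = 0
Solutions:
 h(b) = (-1/(C1 + 3*b))^(1/3)
 h(b) = (-1/(C1 + b))^(1/3)*(-3^(2/3) - 3*3^(1/6)*I)/6
 h(b) = (-1/(C1 + b))^(1/3)*(-3^(2/3) + 3*3^(1/6)*I)/6


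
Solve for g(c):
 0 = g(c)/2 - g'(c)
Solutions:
 g(c) = C1*exp(c/2)


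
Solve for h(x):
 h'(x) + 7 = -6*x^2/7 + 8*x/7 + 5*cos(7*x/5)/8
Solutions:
 h(x) = C1 - 2*x^3/7 + 4*x^2/7 - 7*x + 25*sin(7*x/5)/56


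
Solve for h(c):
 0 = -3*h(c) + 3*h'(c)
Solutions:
 h(c) = C1*exp(c)


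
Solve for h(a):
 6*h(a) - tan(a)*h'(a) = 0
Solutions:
 h(a) = C1*sin(a)^6


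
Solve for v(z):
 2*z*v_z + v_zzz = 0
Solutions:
 v(z) = C1 + Integral(C2*airyai(-2^(1/3)*z) + C3*airybi(-2^(1/3)*z), z)


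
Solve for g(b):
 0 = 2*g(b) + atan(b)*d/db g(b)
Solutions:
 g(b) = C1*exp(-2*Integral(1/atan(b), b))


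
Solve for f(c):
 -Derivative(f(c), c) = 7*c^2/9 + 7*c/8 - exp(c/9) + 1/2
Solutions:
 f(c) = C1 - 7*c^3/27 - 7*c^2/16 - c/2 + 9*exp(c/9)


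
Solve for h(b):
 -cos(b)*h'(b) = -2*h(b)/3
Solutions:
 h(b) = C1*(sin(b) + 1)^(1/3)/(sin(b) - 1)^(1/3)


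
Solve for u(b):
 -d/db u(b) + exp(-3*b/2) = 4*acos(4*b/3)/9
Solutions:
 u(b) = C1 - 4*b*acos(4*b/3)/9 + sqrt(9 - 16*b^2)/9 - 2*exp(-3*b/2)/3


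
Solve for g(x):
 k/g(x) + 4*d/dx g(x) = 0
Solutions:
 g(x) = -sqrt(C1 - 2*k*x)/2
 g(x) = sqrt(C1 - 2*k*x)/2


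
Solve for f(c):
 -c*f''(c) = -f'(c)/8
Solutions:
 f(c) = C1 + C2*c^(9/8)


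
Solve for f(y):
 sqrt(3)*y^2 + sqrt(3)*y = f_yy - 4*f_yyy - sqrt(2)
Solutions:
 f(y) = C1 + C2*y + C3*exp(y/4) + sqrt(3)*y^4/12 + 3*sqrt(3)*y^3/2 + y^2*(sqrt(2)/2 + 18*sqrt(3))


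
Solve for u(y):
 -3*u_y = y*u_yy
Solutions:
 u(y) = C1 + C2/y^2


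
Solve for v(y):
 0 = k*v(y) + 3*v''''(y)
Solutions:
 v(y) = C1*exp(-3^(3/4)*y*(-k)^(1/4)/3) + C2*exp(3^(3/4)*y*(-k)^(1/4)/3) + C3*exp(-3^(3/4)*I*y*(-k)^(1/4)/3) + C4*exp(3^(3/4)*I*y*(-k)^(1/4)/3)


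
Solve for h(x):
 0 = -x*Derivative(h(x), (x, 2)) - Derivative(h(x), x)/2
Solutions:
 h(x) = C1 + C2*sqrt(x)


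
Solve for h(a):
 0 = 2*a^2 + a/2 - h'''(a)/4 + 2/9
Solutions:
 h(a) = C1 + C2*a + C3*a^2 + 2*a^5/15 + a^4/12 + 4*a^3/27


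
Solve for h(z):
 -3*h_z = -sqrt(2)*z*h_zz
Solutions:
 h(z) = C1 + C2*z^(1 + 3*sqrt(2)/2)


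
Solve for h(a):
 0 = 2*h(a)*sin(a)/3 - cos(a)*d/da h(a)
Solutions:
 h(a) = C1/cos(a)^(2/3)


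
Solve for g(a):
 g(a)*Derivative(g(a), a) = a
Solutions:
 g(a) = -sqrt(C1 + a^2)
 g(a) = sqrt(C1 + a^2)


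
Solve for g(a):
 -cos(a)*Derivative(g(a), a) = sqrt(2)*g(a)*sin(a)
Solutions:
 g(a) = C1*cos(a)^(sqrt(2))


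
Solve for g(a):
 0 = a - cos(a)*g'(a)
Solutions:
 g(a) = C1 + Integral(a/cos(a), a)


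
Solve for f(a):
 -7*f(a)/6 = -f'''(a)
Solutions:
 f(a) = C3*exp(6^(2/3)*7^(1/3)*a/6) + (C1*sin(2^(2/3)*3^(1/6)*7^(1/3)*a/4) + C2*cos(2^(2/3)*3^(1/6)*7^(1/3)*a/4))*exp(-6^(2/3)*7^(1/3)*a/12)


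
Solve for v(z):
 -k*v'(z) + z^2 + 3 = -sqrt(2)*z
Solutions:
 v(z) = C1 + z^3/(3*k) + sqrt(2)*z^2/(2*k) + 3*z/k


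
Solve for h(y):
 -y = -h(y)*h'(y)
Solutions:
 h(y) = -sqrt(C1 + y^2)
 h(y) = sqrt(C1 + y^2)


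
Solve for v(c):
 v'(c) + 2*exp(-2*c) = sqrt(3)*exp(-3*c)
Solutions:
 v(c) = C1 + exp(-2*c) - sqrt(3)*exp(-3*c)/3


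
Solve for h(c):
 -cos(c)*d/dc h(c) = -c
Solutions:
 h(c) = C1 + Integral(c/cos(c), c)


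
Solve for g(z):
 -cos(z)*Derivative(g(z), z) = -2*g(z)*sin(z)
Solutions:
 g(z) = C1/cos(z)^2


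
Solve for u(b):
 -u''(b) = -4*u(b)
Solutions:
 u(b) = C1*exp(-2*b) + C2*exp(2*b)


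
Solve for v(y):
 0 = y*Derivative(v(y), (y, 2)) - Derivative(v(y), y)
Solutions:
 v(y) = C1 + C2*y^2


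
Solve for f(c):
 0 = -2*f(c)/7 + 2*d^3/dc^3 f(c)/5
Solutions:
 f(c) = C3*exp(5^(1/3)*7^(2/3)*c/7) + (C1*sin(sqrt(3)*5^(1/3)*7^(2/3)*c/14) + C2*cos(sqrt(3)*5^(1/3)*7^(2/3)*c/14))*exp(-5^(1/3)*7^(2/3)*c/14)


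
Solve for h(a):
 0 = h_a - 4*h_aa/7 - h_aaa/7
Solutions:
 h(a) = C1 + C2*exp(a*(-2 + sqrt(11))) + C3*exp(-a*(2 + sqrt(11)))


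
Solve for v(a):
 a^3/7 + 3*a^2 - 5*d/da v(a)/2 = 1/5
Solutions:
 v(a) = C1 + a^4/70 + 2*a^3/5 - 2*a/25


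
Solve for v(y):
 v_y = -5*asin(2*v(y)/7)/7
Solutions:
 Integral(1/asin(2*_y/7), (_y, v(y))) = C1 - 5*y/7


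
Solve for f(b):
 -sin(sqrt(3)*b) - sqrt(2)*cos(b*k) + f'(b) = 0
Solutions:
 f(b) = C1 - sqrt(3)*cos(sqrt(3)*b)/3 + sqrt(2)*sin(b*k)/k


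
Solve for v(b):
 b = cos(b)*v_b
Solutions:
 v(b) = C1 + Integral(b/cos(b), b)


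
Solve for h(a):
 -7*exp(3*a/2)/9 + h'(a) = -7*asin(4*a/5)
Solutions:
 h(a) = C1 - 7*a*asin(4*a/5) - 7*sqrt(25 - 16*a^2)/4 + 14*exp(3*a/2)/27


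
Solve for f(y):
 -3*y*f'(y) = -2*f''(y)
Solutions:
 f(y) = C1 + C2*erfi(sqrt(3)*y/2)


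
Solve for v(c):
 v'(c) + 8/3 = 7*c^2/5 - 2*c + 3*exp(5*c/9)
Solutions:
 v(c) = C1 + 7*c^3/15 - c^2 - 8*c/3 + 27*exp(5*c/9)/5


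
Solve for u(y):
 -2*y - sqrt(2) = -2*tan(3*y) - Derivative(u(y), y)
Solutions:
 u(y) = C1 + y^2 + sqrt(2)*y + 2*log(cos(3*y))/3


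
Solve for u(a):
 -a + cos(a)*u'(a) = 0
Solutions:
 u(a) = C1 + Integral(a/cos(a), a)


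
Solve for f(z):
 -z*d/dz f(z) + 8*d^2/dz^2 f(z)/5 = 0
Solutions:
 f(z) = C1 + C2*erfi(sqrt(5)*z/4)


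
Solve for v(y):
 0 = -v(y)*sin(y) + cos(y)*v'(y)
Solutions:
 v(y) = C1/cos(y)


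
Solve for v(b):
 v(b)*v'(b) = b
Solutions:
 v(b) = -sqrt(C1 + b^2)
 v(b) = sqrt(C1 + b^2)


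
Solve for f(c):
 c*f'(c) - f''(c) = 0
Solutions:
 f(c) = C1 + C2*erfi(sqrt(2)*c/2)


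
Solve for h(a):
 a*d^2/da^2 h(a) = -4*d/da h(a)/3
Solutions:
 h(a) = C1 + C2/a^(1/3)


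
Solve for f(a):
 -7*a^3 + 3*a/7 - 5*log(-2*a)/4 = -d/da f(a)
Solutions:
 f(a) = C1 + 7*a^4/4 - 3*a^2/14 + 5*a*log(-a)/4 + 5*a*(-1 + log(2))/4


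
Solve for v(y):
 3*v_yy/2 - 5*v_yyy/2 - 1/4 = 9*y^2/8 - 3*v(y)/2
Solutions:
 v(y) = C1*exp(y*(-2^(2/3)*(5*sqrt(237) + 77)^(1/3) - 2*2^(1/3)/(5*sqrt(237) + 77)^(1/3) + 4)/20)*sin(2^(1/3)*sqrt(3)*y*(-2^(1/3)*(5*sqrt(237) + 77)^(1/3) + 2/(5*sqrt(237) + 77)^(1/3))/20) + C2*exp(y*(-2^(2/3)*(5*sqrt(237) + 77)^(1/3) - 2*2^(1/3)/(5*sqrt(237) + 77)^(1/3) + 4)/20)*cos(2^(1/3)*sqrt(3)*y*(-2^(1/3)*(5*sqrt(237) + 77)^(1/3) + 2/(5*sqrt(237) + 77)^(1/3))/20) + C3*exp(y*(2*2^(1/3)/(5*sqrt(237) + 77)^(1/3) + 2 + 2^(2/3)*(5*sqrt(237) + 77)^(1/3))/10) + 3*y^2/4 - 4/3


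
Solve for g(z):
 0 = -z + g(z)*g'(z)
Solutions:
 g(z) = -sqrt(C1 + z^2)
 g(z) = sqrt(C1 + z^2)


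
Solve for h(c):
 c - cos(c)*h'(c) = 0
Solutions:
 h(c) = C1 + Integral(c/cos(c), c)


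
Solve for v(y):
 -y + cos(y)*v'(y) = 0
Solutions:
 v(y) = C1 + Integral(y/cos(y), y)


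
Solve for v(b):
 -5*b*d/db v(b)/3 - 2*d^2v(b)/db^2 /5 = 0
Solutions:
 v(b) = C1 + C2*erf(5*sqrt(3)*b/6)


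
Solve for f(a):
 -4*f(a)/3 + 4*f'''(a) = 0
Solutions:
 f(a) = C3*exp(3^(2/3)*a/3) + (C1*sin(3^(1/6)*a/2) + C2*cos(3^(1/6)*a/2))*exp(-3^(2/3)*a/6)


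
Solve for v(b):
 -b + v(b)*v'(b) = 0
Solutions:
 v(b) = -sqrt(C1 + b^2)
 v(b) = sqrt(C1 + b^2)


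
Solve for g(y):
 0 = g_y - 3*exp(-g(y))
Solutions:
 g(y) = log(C1 + 3*y)


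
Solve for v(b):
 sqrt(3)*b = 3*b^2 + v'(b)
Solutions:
 v(b) = C1 - b^3 + sqrt(3)*b^2/2


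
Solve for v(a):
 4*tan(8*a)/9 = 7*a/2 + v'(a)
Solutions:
 v(a) = C1 - 7*a^2/4 - log(cos(8*a))/18


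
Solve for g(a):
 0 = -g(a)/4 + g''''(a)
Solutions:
 g(a) = C1*exp(-sqrt(2)*a/2) + C2*exp(sqrt(2)*a/2) + C3*sin(sqrt(2)*a/2) + C4*cos(sqrt(2)*a/2)


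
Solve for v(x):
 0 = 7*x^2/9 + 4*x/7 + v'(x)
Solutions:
 v(x) = C1 - 7*x^3/27 - 2*x^2/7


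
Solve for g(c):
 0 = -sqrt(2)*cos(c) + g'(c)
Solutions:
 g(c) = C1 + sqrt(2)*sin(c)


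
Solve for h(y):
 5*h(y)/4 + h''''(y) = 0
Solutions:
 h(y) = (C1*sin(5^(1/4)*y/2) + C2*cos(5^(1/4)*y/2))*exp(-5^(1/4)*y/2) + (C3*sin(5^(1/4)*y/2) + C4*cos(5^(1/4)*y/2))*exp(5^(1/4)*y/2)


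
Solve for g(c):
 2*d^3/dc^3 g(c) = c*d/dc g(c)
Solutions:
 g(c) = C1 + Integral(C2*airyai(2^(2/3)*c/2) + C3*airybi(2^(2/3)*c/2), c)


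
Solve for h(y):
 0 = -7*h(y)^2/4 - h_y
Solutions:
 h(y) = 4/(C1 + 7*y)


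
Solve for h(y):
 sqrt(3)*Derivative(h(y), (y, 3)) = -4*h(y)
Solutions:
 h(y) = C3*exp(-2^(2/3)*3^(5/6)*y/3) + (C1*sin(2^(2/3)*3^(1/3)*y/2) + C2*cos(2^(2/3)*3^(1/3)*y/2))*exp(2^(2/3)*3^(5/6)*y/6)


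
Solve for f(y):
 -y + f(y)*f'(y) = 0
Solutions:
 f(y) = -sqrt(C1 + y^2)
 f(y) = sqrt(C1 + y^2)


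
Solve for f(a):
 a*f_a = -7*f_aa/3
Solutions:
 f(a) = C1 + C2*erf(sqrt(42)*a/14)


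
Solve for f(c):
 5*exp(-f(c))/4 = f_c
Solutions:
 f(c) = log(C1 + 5*c/4)


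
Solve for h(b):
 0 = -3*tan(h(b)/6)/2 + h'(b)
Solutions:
 h(b) = -6*asin(C1*exp(b/4)) + 6*pi
 h(b) = 6*asin(C1*exp(b/4))


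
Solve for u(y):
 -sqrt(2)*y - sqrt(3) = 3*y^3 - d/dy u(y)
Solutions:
 u(y) = C1 + 3*y^4/4 + sqrt(2)*y^2/2 + sqrt(3)*y


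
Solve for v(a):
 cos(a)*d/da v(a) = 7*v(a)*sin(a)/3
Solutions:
 v(a) = C1/cos(a)^(7/3)


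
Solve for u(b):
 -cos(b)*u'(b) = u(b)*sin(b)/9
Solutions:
 u(b) = C1*cos(b)^(1/9)


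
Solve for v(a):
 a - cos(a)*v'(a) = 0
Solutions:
 v(a) = C1 + Integral(a/cos(a), a)


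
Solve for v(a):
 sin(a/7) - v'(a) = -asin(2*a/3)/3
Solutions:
 v(a) = C1 + a*asin(2*a/3)/3 + sqrt(9 - 4*a^2)/6 - 7*cos(a/7)


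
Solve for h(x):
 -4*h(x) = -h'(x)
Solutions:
 h(x) = C1*exp(4*x)


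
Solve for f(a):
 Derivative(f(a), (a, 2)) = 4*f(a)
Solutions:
 f(a) = C1*exp(-2*a) + C2*exp(2*a)


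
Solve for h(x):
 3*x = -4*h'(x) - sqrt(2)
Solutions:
 h(x) = C1 - 3*x^2/8 - sqrt(2)*x/4


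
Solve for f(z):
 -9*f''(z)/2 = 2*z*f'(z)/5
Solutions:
 f(z) = C1 + C2*erf(sqrt(10)*z/15)


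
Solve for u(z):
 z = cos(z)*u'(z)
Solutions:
 u(z) = C1 + Integral(z/cos(z), z)


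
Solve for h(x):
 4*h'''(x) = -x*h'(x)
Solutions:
 h(x) = C1 + Integral(C2*airyai(-2^(1/3)*x/2) + C3*airybi(-2^(1/3)*x/2), x)


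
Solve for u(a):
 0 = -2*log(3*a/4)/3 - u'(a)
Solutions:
 u(a) = C1 - 2*a*log(a)/3 - 2*a*log(3)/3 + 2*a/3 + 4*a*log(2)/3


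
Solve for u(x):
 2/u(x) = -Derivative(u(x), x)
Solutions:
 u(x) = -sqrt(C1 - 4*x)
 u(x) = sqrt(C1 - 4*x)


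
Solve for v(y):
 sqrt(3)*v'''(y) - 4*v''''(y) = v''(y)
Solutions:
 v(y) = C1 + C2*y + (C3*sin(sqrt(13)*y/8) + C4*cos(sqrt(13)*y/8))*exp(sqrt(3)*y/8)


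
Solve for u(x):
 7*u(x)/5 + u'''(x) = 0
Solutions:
 u(x) = C3*exp(-5^(2/3)*7^(1/3)*x/5) + (C1*sin(sqrt(3)*5^(2/3)*7^(1/3)*x/10) + C2*cos(sqrt(3)*5^(2/3)*7^(1/3)*x/10))*exp(5^(2/3)*7^(1/3)*x/10)


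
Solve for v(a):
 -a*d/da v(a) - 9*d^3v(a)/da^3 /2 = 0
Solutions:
 v(a) = C1 + Integral(C2*airyai(-6^(1/3)*a/3) + C3*airybi(-6^(1/3)*a/3), a)


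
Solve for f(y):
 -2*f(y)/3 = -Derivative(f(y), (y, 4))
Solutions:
 f(y) = C1*exp(-2^(1/4)*3^(3/4)*y/3) + C2*exp(2^(1/4)*3^(3/4)*y/3) + C3*sin(2^(1/4)*3^(3/4)*y/3) + C4*cos(2^(1/4)*3^(3/4)*y/3)


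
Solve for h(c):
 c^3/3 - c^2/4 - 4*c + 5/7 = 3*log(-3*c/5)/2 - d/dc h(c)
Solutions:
 h(c) = C1 - c^4/12 + c^3/12 + 2*c^2 + 3*c*log(-c)/2 + c*(-2*log(5) - 31/14 + log(3) + log(15)/2)


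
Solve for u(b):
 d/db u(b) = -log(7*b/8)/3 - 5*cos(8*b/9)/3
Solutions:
 u(b) = C1 - b*log(b)/3 - b*log(7)/3 + b/3 + b*log(2) - 15*sin(8*b/9)/8


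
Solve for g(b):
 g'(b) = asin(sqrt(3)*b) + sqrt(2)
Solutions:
 g(b) = C1 + b*asin(sqrt(3)*b) + sqrt(2)*b + sqrt(3)*sqrt(1 - 3*b^2)/3


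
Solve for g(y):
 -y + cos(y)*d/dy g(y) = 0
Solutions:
 g(y) = C1 + Integral(y/cos(y), y)


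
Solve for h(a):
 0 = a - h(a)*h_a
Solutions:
 h(a) = -sqrt(C1 + a^2)
 h(a) = sqrt(C1 + a^2)


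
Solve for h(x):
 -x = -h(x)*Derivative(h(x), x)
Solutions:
 h(x) = -sqrt(C1 + x^2)
 h(x) = sqrt(C1 + x^2)


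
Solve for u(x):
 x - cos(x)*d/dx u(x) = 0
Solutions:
 u(x) = C1 + Integral(x/cos(x), x)


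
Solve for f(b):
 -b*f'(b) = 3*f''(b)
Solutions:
 f(b) = C1 + C2*erf(sqrt(6)*b/6)


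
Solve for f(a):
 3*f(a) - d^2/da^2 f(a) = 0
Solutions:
 f(a) = C1*exp(-sqrt(3)*a) + C2*exp(sqrt(3)*a)


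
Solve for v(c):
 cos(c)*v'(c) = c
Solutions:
 v(c) = C1 + Integral(c/cos(c), c)


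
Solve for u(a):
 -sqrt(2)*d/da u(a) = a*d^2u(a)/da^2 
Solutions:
 u(a) = C1 + C2*a^(1 - sqrt(2))


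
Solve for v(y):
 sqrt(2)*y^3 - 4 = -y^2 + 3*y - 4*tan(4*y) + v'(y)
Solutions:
 v(y) = C1 + sqrt(2)*y^4/4 + y^3/3 - 3*y^2/2 - 4*y - log(cos(4*y))


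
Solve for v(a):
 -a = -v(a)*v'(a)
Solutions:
 v(a) = -sqrt(C1 + a^2)
 v(a) = sqrt(C1 + a^2)


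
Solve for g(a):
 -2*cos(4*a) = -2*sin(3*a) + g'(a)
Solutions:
 g(a) = C1 - sin(4*a)/2 - 2*cos(3*a)/3


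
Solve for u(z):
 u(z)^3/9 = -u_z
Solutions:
 u(z) = -3*sqrt(2)*sqrt(-1/(C1 - z))/2
 u(z) = 3*sqrt(2)*sqrt(-1/(C1 - z))/2


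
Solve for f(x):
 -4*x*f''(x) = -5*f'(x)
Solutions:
 f(x) = C1 + C2*x^(9/4)


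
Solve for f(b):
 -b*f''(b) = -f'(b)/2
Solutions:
 f(b) = C1 + C2*b^(3/2)


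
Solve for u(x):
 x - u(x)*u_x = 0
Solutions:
 u(x) = -sqrt(C1 + x^2)
 u(x) = sqrt(C1 + x^2)


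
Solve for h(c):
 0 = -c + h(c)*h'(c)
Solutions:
 h(c) = -sqrt(C1 + c^2)
 h(c) = sqrt(C1 + c^2)


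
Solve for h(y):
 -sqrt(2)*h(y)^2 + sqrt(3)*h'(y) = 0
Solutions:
 h(y) = -3/(C1 + sqrt(6)*y)


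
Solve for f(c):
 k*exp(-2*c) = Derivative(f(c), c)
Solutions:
 f(c) = C1 - k*exp(-2*c)/2


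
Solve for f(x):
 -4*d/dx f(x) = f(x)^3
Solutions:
 f(x) = -sqrt(2)*sqrt(-1/(C1 - x))
 f(x) = sqrt(2)*sqrt(-1/(C1 - x))


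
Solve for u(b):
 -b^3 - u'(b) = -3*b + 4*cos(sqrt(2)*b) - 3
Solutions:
 u(b) = C1 - b^4/4 + 3*b^2/2 + 3*b - 2*sqrt(2)*sin(sqrt(2)*b)


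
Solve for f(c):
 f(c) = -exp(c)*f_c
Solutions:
 f(c) = C1*exp(exp(-c))


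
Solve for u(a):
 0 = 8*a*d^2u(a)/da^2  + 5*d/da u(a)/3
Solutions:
 u(a) = C1 + C2*a^(19/24)


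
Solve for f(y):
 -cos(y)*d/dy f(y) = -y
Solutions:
 f(y) = C1 + Integral(y/cos(y), y)


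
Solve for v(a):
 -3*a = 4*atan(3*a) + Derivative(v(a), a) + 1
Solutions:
 v(a) = C1 - 3*a^2/2 - 4*a*atan(3*a) - a + 2*log(9*a^2 + 1)/3


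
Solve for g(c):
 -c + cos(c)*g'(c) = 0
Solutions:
 g(c) = C1 + Integral(c/cos(c), c)


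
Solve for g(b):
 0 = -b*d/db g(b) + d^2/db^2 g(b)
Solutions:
 g(b) = C1 + C2*erfi(sqrt(2)*b/2)


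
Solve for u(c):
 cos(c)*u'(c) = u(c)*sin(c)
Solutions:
 u(c) = C1/cos(c)


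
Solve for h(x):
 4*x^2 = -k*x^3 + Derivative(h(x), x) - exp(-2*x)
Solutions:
 h(x) = C1 + k*x^4/4 + 4*x^3/3 - exp(-2*x)/2


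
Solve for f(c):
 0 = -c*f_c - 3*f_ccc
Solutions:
 f(c) = C1 + Integral(C2*airyai(-3^(2/3)*c/3) + C3*airybi(-3^(2/3)*c/3), c)


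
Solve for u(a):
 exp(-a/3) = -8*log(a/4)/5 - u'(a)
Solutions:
 u(a) = C1 - 8*a*log(a)/5 + 8*a*(1 + 2*log(2))/5 + 3*exp(-a/3)


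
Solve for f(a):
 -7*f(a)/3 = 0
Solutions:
 f(a) = 0


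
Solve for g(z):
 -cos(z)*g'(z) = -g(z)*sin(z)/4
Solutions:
 g(z) = C1/cos(z)^(1/4)


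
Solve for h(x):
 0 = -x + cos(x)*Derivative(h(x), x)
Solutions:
 h(x) = C1 + Integral(x/cos(x), x)


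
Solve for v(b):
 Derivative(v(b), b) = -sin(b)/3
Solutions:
 v(b) = C1 + cos(b)/3


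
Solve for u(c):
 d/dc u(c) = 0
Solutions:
 u(c) = C1


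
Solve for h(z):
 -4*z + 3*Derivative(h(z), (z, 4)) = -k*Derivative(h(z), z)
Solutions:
 h(z) = C1 + C2*exp(3^(2/3)*z*(-k)^(1/3)/3) + C3*exp(z*(-k)^(1/3)*(-3^(2/3) + 3*3^(1/6)*I)/6) + C4*exp(-z*(-k)^(1/3)*(3^(2/3) + 3*3^(1/6)*I)/6) + 2*z^2/k


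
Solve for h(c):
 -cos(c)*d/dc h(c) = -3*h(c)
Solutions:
 h(c) = C1*(sin(c) + 1)^(3/2)/(sin(c) - 1)^(3/2)


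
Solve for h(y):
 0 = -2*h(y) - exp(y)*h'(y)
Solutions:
 h(y) = C1*exp(2*exp(-y))


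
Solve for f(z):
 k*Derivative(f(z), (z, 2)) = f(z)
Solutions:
 f(z) = C1*exp(-z*sqrt(1/k)) + C2*exp(z*sqrt(1/k))


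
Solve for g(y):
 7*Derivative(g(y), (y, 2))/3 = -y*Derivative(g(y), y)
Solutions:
 g(y) = C1 + C2*erf(sqrt(42)*y/14)


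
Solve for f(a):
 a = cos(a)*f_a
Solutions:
 f(a) = C1 + Integral(a/cos(a), a)


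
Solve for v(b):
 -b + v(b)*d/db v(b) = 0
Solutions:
 v(b) = -sqrt(C1 + b^2)
 v(b) = sqrt(C1 + b^2)


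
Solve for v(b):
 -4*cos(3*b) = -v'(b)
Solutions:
 v(b) = C1 + 4*sin(3*b)/3


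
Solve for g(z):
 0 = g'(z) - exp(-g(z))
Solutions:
 g(z) = log(C1 + z)


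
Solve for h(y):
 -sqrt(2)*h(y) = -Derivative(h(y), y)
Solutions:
 h(y) = C1*exp(sqrt(2)*y)


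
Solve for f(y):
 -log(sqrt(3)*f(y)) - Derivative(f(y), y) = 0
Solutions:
 2*Integral(1/(2*log(_y) + log(3)), (_y, f(y))) = C1 - y


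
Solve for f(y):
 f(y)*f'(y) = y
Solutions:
 f(y) = -sqrt(C1 + y^2)
 f(y) = sqrt(C1 + y^2)


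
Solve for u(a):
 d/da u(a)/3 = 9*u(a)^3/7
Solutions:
 u(a) = -sqrt(14)*sqrt(-1/(C1 + 27*a))/2
 u(a) = sqrt(14)*sqrt(-1/(C1 + 27*a))/2


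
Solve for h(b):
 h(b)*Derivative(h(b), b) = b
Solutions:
 h(b) = -sqrt(C1 + b^2)
 h(b) = sqrt(C1 + b^2)


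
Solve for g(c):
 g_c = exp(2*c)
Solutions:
 g(c) = C1 + exp(2*c)/2


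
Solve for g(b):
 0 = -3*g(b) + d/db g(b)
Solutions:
 g(b) = C1*exp(3*b)


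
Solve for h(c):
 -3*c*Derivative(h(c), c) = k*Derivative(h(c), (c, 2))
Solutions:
 h(c) = C1 + C2*sqrt(k)*erf(sqrt(6)*c*sqrt(1/k)/2)


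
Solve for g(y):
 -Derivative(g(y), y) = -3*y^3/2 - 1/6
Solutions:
 g(y) = C1 + 3*y^4/8 + y/6


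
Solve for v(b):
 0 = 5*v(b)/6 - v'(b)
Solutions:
 v(b) = C1*exp(5*b/6)


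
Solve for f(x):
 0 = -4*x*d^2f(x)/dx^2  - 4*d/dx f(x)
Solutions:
 f(x) = C1 + C2*log(x)


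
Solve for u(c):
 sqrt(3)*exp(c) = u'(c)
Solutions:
 u(c) = C1 + sqrt(3)*exp(c)


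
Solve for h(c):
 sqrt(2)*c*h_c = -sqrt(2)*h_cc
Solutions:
 h(c) = C1 + C2*erf(sqrt(2)*c/2)


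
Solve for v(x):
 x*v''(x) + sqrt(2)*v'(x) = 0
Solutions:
 v(x) = C1 + C2*x^(1 - sqrt(2))


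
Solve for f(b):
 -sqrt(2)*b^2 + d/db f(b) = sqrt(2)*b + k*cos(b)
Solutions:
 f(b) = C1 + sqrt(2)*b^3/3 + sqrt(2)*b^2/2 + k*sin(b)


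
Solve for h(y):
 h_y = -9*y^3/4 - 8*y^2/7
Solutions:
 h(y) = C1 - 9*y^4/16 - 8*y^3/21


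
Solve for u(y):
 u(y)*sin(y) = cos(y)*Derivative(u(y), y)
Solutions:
 u(y) = C1/cos(y)


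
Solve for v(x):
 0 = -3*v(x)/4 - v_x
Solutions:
 v(x) = C1*exp(-3*x/4)


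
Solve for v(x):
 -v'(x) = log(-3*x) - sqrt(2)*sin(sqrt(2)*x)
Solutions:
 v(x) = C1 - x*log(-x) - x*log(3) + x - cos(sqrt(2)*x)


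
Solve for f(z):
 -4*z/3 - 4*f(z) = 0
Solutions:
 f(z) = -z/3


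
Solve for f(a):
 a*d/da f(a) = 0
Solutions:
 f(a) = C1


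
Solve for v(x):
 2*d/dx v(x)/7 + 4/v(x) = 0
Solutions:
 v(x) = -sqrt(C1 - 28*x)
 v(x) = sqrt(C1 - 28*x)


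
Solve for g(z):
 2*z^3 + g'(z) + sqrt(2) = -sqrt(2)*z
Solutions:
 g(z) = C1 - z^4/2 - sqrt(2)*z^2/2 - sqrt(2)*z


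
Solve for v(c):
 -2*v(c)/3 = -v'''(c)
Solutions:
 v(c) = C3*exp(2^(1/3)*3^(2/3)*c/3) + (C1*sin(2^(1/3)*3^(1/6)*c/2) + C2*cos(2^(1/3)*3^(1/6)*c/2))*exp(-2^(1/3)*3^(2/3)*c/6)


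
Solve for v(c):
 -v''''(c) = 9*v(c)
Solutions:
 v(c) = (C1*sin(sqrt(6)*c/2) + C2*cos(sqrt(6)*c/2))*exp(-sqrt(6)*c/2) + (C3*sin(sqrt(6)*c/2) + C4*cos(sqrt(6)*c/2))*exp(sqrt(6)*c/2)


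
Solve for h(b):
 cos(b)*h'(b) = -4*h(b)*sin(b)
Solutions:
 h(b) = C1*cos(b)^4


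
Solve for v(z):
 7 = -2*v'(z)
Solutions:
 v(z) = C1 - 7*z/2


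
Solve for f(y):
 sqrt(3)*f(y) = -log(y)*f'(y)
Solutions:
 f(y) = C1*exp(-sqrt(3)*li(y))


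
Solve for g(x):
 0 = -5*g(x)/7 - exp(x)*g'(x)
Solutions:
 g(x) = C1*exp(5*exp(-x)/7)


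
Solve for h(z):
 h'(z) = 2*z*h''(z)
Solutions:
 h(z) = C1 + C2*z^(3/2)


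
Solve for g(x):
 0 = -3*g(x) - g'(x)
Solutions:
 g(x) = C1*exp(-3*x)


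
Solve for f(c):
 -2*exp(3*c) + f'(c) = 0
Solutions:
 f(c) = C1 + 2*exp(3*c)/3


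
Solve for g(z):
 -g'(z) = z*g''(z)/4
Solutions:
 g(z) = C1 + C2/z^3


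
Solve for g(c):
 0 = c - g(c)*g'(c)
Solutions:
 g(c) = -sqrt(C1 + c^2)
 g(c) = sqrt(C1 + c^2)


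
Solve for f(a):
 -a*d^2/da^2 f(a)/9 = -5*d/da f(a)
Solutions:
 f(a) = C1 + C2*a^46


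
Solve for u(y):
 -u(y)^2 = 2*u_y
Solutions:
 u(y) = 2/(C1 + y)


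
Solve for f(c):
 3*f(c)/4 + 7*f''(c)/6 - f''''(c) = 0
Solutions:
 f(c) = C1*exp(-sqrt(3)*c*sqrt(7 + sqrt(157))/6) + C2*exp(sqrt(3)*c*sqrt(7 + sqrt(157))/6) + C3*sin(sqrt(3)*c*sqrt(-7 + sqrt(157))/6) + C4*cos(sqrt(3)*c*sqrt(-7 + sqrt(157))/6)


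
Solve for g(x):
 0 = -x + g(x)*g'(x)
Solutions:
 g(x) = -sqrt(C1 + x^2)
 g(x) = sqrt(C1 + x^2)


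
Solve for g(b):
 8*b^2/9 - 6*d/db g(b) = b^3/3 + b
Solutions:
 g(b) = C1 - b^4/72 + 4*b^3/81 - b^2/12


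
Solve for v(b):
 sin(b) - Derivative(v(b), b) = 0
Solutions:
 v(b) = C1 - cos(b)


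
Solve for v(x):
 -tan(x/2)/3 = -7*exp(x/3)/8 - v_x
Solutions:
 v(x) = C1 - 21*exp(x/3)/8 - 2*log(cos(x/2))/3


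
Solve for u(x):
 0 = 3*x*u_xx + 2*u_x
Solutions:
 u(x) = C1 + C2*x^(1/3)


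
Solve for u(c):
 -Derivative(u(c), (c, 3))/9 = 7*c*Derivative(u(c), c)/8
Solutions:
 u(c) = C1 + Integral(C2*airyai(-63^(1/3)*c/2) + C3*airybi(-63^(1/3)*c/2), c)


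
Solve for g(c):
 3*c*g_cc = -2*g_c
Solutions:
 g(c) = C1 + C2*c^(1/3)


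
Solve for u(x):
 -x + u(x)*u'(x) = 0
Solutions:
 u(x) = -sqrt(C1 + x^2)
 u(x) = sqrt(C1 + x^2)


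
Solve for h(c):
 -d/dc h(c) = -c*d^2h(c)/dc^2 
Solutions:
 h(c) = C1 + C2*c^2


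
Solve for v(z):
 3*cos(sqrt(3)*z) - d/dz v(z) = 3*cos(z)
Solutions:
 v(z) = C1 - 3*sin(z) + sqrt(3)*sin(sqrt(3)*z)


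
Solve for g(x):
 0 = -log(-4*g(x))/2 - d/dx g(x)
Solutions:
 2*Integral(1/(log(-_y) + 2*log(2)), (_y, g(x))) = C1 - x


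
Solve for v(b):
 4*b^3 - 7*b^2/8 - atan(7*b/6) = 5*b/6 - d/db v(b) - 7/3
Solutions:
 v(b) = C1 - b^4 + 7*b^3/24 + 5*b^2/12 + b*atan(7*b/6) - 7*b/3 - 3*log(49*b^2 + 36)/7


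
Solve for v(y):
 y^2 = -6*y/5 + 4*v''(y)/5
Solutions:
 v(y) = C1 + C2*y + 5*y^4/48 + y^3/4


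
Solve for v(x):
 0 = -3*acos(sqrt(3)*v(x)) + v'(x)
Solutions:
 Integral(1/acos(sqrt(3)*_y), (_y, v(x))) = C1 + 3*x


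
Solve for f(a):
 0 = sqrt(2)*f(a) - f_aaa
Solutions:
 f(a) = C3*exp(2^(1/6)*a) + (C1*sin(2^(1/6)*sqrt(3)*a/2) + C2*cos(2^(1/6)*sqrt(3)*a/2))*exp(-2^(1/6)*a/2)


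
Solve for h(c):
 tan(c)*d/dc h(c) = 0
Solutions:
 h(c) = C1


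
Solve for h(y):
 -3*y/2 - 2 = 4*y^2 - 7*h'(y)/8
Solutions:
 h(y) = C1 + 32*y^3/21 + 6*y^2/7 + 16*y/7


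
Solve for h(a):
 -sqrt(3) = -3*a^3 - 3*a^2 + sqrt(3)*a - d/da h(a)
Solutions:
 h(a) = C1 - 3*a^4/4 - a^3 + sqrt(3)*a^2/2 + sqrt(3)*a


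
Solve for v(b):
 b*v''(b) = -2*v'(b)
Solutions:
 v(b) = C1 + C2/b


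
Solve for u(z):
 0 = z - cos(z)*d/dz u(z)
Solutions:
 u(z) = C1 + Integral(z/cos(z), z)


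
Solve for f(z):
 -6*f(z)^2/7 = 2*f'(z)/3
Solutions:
 f(z) = 7/(C1 + 9*z)


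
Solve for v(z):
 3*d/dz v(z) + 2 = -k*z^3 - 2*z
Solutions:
 v(z) = C1 - k*z^4/12 - z^2/3 - 2*z/3


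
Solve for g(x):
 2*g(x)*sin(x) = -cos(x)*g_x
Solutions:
 g(x) = C1*cos(x)^2


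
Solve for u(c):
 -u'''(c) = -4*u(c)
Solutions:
 u(c) = C3*exp(2^(2/3)*c) + (C1*sin(2^(2/3)*sqrt(3)*c/2) + C2*cos(2^(2/3)*sqrt(3)*c/2))*exp(-2^(2/3)*c/2)


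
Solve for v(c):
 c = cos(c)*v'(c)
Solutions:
 v(c) = C1 + Integral(c/cos(c), c)


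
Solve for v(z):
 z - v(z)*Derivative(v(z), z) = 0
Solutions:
 v(z) = -sqrt(C1 + z^2)
 v(z) = sqrt(C1 + z^2)


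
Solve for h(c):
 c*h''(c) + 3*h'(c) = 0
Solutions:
 h(c) = C1 + C2/c^2


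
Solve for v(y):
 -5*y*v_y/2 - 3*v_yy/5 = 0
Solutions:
 v(y) = C1 + C2*erf(5*sqrt(3)*y/6)


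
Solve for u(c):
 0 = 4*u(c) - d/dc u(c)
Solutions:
 u(c) = C1*exp(4*c)


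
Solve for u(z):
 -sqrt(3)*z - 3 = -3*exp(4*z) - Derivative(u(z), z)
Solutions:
 u(z) = C1 + sqrt(3)*z^2/2 + 3*z - 3*exp(4*z)/4


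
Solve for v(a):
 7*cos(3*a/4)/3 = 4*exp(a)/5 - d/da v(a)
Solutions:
 v(a) = C1 + 4*exp(a)/5 - 28*sin(3*a/4)/9


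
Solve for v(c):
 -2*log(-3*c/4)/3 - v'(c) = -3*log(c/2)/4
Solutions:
 v(c) = C1 + c*log(c)/12 + c*(-8*log(3) - 1 + 7*log(2) - 8*I*pi)/12


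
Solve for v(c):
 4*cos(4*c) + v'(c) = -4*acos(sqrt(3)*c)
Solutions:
 v(c) = C1 - 4*c*acos(sqrt(3)*c) + 4*sqrt(3)*sqrt(1 - 3*c^2)/3 - sin(4*c)


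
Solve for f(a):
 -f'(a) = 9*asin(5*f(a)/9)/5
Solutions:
 Integral(1/asin(5*_y/9), (_y, f(a))) = C1 - 9*a/5


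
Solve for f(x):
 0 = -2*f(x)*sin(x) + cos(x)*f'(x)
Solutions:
 f(x) = C1/cos(x)^2


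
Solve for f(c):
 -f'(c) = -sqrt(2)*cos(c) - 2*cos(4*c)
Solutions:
 f(c) = C1 + sqrt(2)*sin(c) + sin(4*c)/2


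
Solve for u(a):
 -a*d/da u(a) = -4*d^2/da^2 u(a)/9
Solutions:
 u(a) = C1 + C2*erfi(3*sqrt(2)*a/4)


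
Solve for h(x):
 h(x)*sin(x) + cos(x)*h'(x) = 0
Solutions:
 h(x) = C1*cos(x)


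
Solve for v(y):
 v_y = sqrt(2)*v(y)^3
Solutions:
 v(y) = -sqrt(2)*sqrt(-1/(C1 + sqrt(2)*y))/2
 v(y) = sqrt(2)*sqrt(-1/(C1 + sqrt(2)*y))/2


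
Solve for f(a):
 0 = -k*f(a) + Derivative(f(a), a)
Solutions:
 f(a) = C1*exp(a*k)


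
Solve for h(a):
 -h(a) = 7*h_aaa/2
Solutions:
 h(a) = C3*exp(-2^(1/3)*7^(2/3)*a/7) + (C1*sin(2^(1/3)*sqrt(3)*7^(2/3)*a/14) + C2*cos(2^(1/3)*sqrt(3)*7^(2/3)*a/14))*exp(2^(1/3)*7^(2/3)*a/14)


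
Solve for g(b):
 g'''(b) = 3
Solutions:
 g(b) = C1 + C2*b + C3*b^2 + b^3/2


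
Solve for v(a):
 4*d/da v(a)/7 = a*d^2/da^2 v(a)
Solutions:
 v(a) = C1 + C2*a^(11/7)


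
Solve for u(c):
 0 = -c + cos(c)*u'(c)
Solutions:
 u(c) = C1 + Integral(c/cos(c), c)


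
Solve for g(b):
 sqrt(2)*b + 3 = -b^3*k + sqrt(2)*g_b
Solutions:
 g(b) = C1 + sqrt(2)*b^4*k/8 + b^2/2 + 3*sqrt(2)*b/2


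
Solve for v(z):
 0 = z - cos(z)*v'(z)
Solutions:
 v(z) = C1 + Integral(z/cos(z), z)


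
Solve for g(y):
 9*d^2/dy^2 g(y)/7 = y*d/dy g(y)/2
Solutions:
 g(y) = C1 + C2*erfi(sqrt(7)*y/6)


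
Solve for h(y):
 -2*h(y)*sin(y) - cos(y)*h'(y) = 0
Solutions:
 h(y) = C1*cos(y)^2


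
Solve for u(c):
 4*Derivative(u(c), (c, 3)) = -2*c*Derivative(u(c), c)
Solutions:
 u(c) = C1 + Integral(C2*airyai(-2^(2/3)*c/2) + C3*airybi(-2^(2/3)*c/2), c)


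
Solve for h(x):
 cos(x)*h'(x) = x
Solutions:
 h(x) = C1 + Integral(x/cos(x), x)


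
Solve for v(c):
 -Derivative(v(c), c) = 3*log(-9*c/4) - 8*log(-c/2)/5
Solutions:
 v(c) = C1 - 7*c*log(-c)/5 + c*(-6*log(3) + 7/5 + 22*log(2)/5)


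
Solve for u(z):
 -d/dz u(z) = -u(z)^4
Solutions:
 u(z) = (-1/(C1 + 3*z))^(1/3)
 u(z) = (-1/(C1 + z))^(1/3)*(-3^(2/3) - 3*3^(1/6)*I)/6
 u(z) = (-1/(C1 + z))^(1/3)*(-3^(2/3) + 3*3^(1/6)*I)/6


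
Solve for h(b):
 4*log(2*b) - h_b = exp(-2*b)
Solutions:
 h(b) = C1 + 4*b*log(b) + 4*b*(-1 + log(2)) + exp(-2*b)/2


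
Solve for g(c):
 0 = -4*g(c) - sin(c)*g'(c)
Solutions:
 g(c) = C1*(cos(c)^2 + 2*cos(c) + 1)/(cos(c)^2 - 2*cos(c) + 1)


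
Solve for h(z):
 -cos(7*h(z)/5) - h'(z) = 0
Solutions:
 z - 5*log(sin(7*h(z)/5) - 1)/14 + 5*log(sin(7*h(z)/5) + 1)/14 = C1


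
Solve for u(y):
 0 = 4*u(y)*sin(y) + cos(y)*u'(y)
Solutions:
 u(y) = C1*cos(y)^4


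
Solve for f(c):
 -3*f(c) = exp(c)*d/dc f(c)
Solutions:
 f(c) = C1*exp(3*exp(-c))


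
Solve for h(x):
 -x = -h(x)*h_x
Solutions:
 h(x) = -sqrt(C1 + x^2)
 h(x) = sqrt(C1 + x^2)


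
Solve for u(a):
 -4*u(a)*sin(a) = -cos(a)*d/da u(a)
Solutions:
 u(a) = C1/cos(a)^4


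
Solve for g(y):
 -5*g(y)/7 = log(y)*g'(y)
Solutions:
 g(y) = C1*exp(-5*li(y)/7)


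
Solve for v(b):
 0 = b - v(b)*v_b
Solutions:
 v(b) = -sqrt(C1 + b^2)
 v(b) = sqrt(C1 + b^2)


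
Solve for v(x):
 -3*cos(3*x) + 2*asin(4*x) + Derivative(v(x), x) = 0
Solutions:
 v(x) = C1 - 2*x*asin(4*x) - sqrt(1 - 16*x^2)/2 + sin(3*x)


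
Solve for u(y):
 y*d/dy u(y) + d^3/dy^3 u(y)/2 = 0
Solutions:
 u(y) = C1 + Integral(C2*airyai(-2^(1/3)*y) + C3*airybi(-2^(1/3)*y), y)


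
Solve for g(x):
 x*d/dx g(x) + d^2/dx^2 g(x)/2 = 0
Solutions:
 g(x) = C1 + C2*erf(x)


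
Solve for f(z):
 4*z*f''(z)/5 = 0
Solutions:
 f(z) = C1 + C2*z


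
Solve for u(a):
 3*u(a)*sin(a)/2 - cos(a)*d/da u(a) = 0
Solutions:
 u(a) = C1/cos(a)^(3/2)


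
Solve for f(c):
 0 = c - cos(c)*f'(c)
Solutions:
 f(c) = C1 + Integral(c/cos(c), c)


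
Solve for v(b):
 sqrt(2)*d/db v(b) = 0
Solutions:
 v(b) = C1


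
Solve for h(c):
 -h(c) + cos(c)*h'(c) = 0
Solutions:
 h(c) = C1*sqrt(sin(c) + 1)/sqrt(sin(c) - 1)


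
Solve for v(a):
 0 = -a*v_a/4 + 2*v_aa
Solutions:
 v(a) = C1 + C2*erfi(a/4)


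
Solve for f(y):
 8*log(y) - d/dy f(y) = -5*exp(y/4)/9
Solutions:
 f(y) = C1 + 8*y*log(y) - 8*y + 20*exp(y/4)/9


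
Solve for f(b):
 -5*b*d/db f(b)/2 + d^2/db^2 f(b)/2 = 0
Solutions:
 f(b) = C1 + C2*erfi(sqrt(10)*b/2)


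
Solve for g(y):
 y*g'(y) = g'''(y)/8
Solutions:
 g(y) = C1 + Integral(C2*airyai(2*y) + C3*airybi(2*y), y)


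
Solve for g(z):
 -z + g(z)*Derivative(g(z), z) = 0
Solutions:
 g(z) = -sqrt(C1 + z^2)
 g(z) = sqrt(C1 + z^2)


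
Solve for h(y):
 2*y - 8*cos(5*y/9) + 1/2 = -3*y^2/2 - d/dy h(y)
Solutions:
 h(y) = C1 - y^3/2 - y^2 - y/2 + 72*sin(5*y/9)/5


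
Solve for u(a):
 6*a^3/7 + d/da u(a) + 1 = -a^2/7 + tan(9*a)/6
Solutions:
 u(a) = C1 - 3*a^4/14 - a^3/21 - a - log(cos(9*a))/54


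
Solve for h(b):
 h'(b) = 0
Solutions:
 h(b) = C1


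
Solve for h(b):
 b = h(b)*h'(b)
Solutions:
 h(b) = -sqrt(C1 + b^2)
 h(b) = sqrt(C1 + b^2)


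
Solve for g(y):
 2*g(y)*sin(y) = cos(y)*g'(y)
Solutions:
 g(y) = C1/cos(y)^2


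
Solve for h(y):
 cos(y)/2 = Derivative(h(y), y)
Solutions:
 h(y) = C1 + sin(y)/2


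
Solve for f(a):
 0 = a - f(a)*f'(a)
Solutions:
 f(a) = -sqrt(C1 + a^2)
 f(a) = sqrt(C1 + a^2)


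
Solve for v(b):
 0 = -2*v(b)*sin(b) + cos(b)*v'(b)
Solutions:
 v(b) = C1/cos(b)^2


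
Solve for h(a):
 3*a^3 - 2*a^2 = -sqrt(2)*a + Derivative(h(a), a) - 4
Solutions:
 h(a) = C1 + 3*a^4/4 - 2*a^3/3 + sqrt(2)*a^2/2 + 4*a


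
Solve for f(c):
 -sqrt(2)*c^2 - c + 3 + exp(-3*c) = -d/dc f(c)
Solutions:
 f(c) = C1 + sqrt(2)*c^3/3 + c^2/2 - 3*c + exp(-3*c)/3


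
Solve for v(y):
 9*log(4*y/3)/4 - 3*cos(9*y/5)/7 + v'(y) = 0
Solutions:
 v(y) = C1 - 9*y*log(y)/4 - 9*y*log(2)/2 + 9*y/4 + 9*y*log(3)/4 + 5*sin(9*y/5)/21


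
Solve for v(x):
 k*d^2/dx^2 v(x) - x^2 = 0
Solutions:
 v(x) = C1 + C2*x + x^4/(12*k)


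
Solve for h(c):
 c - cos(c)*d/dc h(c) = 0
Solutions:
 h(c) = C1 + Integral(c/cos(c), c)


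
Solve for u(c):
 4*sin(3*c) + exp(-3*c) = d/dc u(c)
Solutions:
 u(c) = C1 - 4*cos(3*c)/3 - exp(-3*c)/3


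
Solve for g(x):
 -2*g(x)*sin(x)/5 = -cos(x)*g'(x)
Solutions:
 g(x) = C1/cos(x)^(2/5)


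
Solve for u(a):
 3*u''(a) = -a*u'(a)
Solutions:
 u(a) = C1 + C2*erf(sqrt(6)*a/6)


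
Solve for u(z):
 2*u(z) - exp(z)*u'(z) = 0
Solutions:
 u(z) = C1*exp(-2*exp(-z))


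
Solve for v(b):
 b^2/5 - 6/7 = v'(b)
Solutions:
 v(b) = C1 + b^3/15 - 6*b/7


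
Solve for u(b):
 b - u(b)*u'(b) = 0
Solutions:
 u(b) = -sqrt(C1 + b^2)
 u(b) = sqrt(C1 + b^2)


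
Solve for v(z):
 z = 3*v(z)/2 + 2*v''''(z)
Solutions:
 v(z) = 2*z/3 + (C1*sin(3^(1/4)*z/2) + C2*cos(3^(1/4)*z/2))*exp(-3^(1/4)*z/2) + (C3*sin(3^(1/4)*z/2) + C4*cos(3^(1/4)*z/2))*exp(3^(1/4)*z/2)


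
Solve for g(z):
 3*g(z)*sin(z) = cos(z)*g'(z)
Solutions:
 g(z) = C1/cos(z)^3


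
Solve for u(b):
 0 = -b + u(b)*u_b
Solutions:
 u(b) = -sqrt(C1 + b^2)
 u(b) = sqrt(C1 + b^2)


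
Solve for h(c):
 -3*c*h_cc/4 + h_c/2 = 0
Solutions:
 h(c) = C1 + C2*c^(5/3)


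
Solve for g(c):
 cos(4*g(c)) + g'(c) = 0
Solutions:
 g(c) = -asin((C1 + exp(8*c))/(C1 - exp(8*c)))/4 + pi/4
 g(c) = asin((C1 + exp(8*c))/(C1 - exp(8*c)))/4


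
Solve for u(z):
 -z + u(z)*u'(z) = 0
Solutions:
 u(z) = -sqrt(C1 + z^2)
 u(z) = sqrt(C1 + z^2)


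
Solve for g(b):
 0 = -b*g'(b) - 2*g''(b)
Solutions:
 g(b) = C1 + C2*erf(b/2)


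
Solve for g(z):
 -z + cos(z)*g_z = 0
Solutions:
 g(z) = C1 + Integral(z/cos(z), z)


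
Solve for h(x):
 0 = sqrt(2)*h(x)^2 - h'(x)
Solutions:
 h(x) = -1/(C1 + sqrt(2)*x)
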